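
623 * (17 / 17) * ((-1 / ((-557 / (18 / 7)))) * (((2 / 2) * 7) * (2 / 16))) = 5607 / 2228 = 2.52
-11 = -11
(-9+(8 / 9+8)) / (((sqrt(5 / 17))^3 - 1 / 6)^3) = 1156939573680*sqrt(85) / 70444997+10666681391928 / 70444997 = 302833.96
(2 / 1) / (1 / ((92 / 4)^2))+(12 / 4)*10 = 1088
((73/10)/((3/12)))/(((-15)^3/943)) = -137678/16875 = -8.16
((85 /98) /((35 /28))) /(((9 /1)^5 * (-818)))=-17 /1183401009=-0.00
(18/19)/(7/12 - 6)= -216/1235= -0.17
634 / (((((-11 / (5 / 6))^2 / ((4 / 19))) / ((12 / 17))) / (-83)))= -5262200 / 117249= -44.88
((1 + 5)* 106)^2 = 404496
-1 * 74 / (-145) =74 / 145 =0.51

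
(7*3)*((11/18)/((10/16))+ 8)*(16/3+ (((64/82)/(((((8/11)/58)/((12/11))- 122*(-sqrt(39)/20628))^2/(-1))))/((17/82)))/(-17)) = 740181736363102660582592/17556175512513550125- 7294735775357792907264*sqrt(39)/1950686168057061125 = 18807.13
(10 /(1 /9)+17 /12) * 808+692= 223670 /3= 74556.67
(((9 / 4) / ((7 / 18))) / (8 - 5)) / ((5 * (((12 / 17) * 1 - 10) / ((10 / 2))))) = -459 / 2212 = -0.21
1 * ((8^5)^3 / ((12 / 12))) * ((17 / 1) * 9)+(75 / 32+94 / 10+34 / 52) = 11197074573549921467 / 2080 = 5383208929591308.40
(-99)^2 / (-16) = -9801 / 16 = -612.56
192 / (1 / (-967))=-185664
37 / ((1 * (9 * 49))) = 0.08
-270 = -270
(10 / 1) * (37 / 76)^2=6845 / 2888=2.37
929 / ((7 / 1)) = 929 / 7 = 132.71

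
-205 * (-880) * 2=360800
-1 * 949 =-949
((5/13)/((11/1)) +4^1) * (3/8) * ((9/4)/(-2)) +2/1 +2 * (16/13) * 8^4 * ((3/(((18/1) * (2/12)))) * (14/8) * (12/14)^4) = 29897933587/3139136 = 9524.26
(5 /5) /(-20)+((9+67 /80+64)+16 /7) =76.07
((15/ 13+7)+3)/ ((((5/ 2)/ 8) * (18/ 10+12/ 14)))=16240/ 1209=13.43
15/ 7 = 2.14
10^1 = 10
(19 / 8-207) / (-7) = 1637 / 56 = 29.23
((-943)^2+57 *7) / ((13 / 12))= 10675776 / 13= 821213.54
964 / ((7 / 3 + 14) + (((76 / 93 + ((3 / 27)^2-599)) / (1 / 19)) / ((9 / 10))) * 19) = -21785436 / 5421872543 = -0.00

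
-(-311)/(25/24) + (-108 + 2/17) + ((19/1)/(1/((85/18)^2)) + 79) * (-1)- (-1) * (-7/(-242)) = -5198145473/16661700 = -311.98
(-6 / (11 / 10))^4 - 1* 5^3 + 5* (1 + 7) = 11715515 / 14641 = 800.19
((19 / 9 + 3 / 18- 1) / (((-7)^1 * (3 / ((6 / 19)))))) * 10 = -230 / 1197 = -0.19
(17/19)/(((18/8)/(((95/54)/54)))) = 85/6561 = 0.01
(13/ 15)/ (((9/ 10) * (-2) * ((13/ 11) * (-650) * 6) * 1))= 11/ 105300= 0.00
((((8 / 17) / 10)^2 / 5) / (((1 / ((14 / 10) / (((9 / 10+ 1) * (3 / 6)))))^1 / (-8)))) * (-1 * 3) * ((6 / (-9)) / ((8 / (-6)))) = 5376 / 686375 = 0.01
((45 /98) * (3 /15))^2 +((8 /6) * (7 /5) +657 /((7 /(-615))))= -8315181773 /144060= -57720.27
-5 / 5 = -1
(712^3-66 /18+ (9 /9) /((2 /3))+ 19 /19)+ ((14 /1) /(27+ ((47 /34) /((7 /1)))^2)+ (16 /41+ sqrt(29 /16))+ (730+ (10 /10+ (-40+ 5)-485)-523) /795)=sqrt(29) /4+ 36038397249083952277 /99844808430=360944128.70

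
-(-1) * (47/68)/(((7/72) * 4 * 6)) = 0.30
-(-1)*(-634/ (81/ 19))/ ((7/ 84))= -48184/ 27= -1784.59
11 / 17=0.65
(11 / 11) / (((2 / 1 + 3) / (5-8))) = -0.60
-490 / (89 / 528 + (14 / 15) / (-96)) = -1940400 / 629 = -3084.90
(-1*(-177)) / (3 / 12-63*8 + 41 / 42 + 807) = 14868 / 25555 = 0.58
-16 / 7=-2.29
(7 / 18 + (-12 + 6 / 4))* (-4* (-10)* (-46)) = 167440 / 9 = 18604.44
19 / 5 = 3.80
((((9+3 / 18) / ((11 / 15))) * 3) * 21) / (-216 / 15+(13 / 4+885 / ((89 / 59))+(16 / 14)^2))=68685750 / 50312117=1.37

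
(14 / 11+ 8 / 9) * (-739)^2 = 116869894 / 99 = 1180503.98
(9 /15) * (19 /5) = 57 /25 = 2.28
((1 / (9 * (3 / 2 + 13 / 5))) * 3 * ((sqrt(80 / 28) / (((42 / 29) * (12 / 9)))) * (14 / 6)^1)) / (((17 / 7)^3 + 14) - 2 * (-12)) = 7105 * sqrt(35) / 13244886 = 0.00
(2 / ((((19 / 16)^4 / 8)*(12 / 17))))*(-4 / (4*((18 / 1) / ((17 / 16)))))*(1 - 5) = 9469952 / 3518667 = 2.69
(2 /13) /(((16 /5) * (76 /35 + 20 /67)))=11725 /602368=0.02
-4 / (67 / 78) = -312 / 67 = -4.66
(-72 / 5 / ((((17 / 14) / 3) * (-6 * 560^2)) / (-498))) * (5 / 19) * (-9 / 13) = 20169 / 11757200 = 0.00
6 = 6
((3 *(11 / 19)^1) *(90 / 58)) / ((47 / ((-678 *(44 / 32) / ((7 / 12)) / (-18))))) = 1845855 / 362558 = 5.09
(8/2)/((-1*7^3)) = -0.01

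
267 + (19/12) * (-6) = 515/2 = 257.50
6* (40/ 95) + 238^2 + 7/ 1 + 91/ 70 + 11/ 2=5382731/ 95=56660.33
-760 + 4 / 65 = -49396 / 65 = -759.94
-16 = -16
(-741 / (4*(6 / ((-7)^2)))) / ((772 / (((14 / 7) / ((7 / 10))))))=-8645 / 1544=-5.60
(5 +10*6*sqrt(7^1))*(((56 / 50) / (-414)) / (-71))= 14 / 73485 +56*sqrt(7) / 24495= 0.01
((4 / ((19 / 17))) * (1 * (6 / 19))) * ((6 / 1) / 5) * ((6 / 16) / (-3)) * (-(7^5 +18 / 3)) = 5144778 / 1805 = 2850.29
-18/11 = -1.64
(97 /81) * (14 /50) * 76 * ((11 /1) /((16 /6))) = 105.12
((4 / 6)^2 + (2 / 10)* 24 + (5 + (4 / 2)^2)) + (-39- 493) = -23299 / 45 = -517.76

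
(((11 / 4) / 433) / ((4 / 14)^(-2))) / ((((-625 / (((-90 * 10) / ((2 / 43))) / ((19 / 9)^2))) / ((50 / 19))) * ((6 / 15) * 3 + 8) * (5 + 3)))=1724085 / 13388521076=0.00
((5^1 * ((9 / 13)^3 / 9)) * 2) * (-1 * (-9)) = 7290 / 2197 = 3.32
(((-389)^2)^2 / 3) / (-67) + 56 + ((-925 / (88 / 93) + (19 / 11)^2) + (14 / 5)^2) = -554137119981347 / 4864200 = -113921532.83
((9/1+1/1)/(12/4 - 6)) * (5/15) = -1.11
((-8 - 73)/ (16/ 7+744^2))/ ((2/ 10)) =-2835/ 3874768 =-0.00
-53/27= -1.96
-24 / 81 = -0.30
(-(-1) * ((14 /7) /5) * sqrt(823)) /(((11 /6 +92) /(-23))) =-2.81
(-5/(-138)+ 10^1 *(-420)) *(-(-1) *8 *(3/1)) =-2318380/23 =-100799.13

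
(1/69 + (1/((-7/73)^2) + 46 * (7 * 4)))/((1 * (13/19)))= 89727082/43953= 2041.43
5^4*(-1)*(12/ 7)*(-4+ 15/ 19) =457500/ 133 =3439.85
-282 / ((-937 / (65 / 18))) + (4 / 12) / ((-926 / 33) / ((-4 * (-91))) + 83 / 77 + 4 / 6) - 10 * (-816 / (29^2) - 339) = 80521726478677 / 23675970765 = 3400.99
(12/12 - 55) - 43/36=-1987/36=-55.19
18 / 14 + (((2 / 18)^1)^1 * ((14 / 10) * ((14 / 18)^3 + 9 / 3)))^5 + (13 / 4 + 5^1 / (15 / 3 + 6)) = 18858040985243033906593 / 3744560961389534070708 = 5.04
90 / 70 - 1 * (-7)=58 / 7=8.29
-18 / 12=-3 / 2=-1.50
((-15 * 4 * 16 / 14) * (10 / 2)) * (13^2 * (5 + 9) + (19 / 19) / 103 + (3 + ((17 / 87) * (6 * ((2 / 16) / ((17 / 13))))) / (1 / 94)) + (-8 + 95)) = -17682162000 / 20909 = -845672.29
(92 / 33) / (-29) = -0.10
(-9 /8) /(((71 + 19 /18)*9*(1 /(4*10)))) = -90 /1297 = -0.07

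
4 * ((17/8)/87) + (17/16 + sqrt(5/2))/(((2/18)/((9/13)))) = 121567/18096 + 81 * sqrt(10)/26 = 16.57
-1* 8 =-8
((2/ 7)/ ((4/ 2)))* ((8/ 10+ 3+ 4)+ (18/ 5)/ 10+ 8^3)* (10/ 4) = 6502/ 35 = 185.77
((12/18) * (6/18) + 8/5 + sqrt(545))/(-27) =-sqrt(545)/27 -82/1215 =-0.93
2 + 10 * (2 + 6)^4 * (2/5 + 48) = 1982466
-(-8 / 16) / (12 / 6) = 1 / 4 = 0.25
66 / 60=11 / 10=1.10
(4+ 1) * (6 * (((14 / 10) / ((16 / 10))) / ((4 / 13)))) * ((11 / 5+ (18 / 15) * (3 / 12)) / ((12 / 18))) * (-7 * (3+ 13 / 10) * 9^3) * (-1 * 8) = 898561755 / 16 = 56160109.69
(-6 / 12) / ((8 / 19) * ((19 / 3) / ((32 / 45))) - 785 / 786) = -786 / 4325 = -0.18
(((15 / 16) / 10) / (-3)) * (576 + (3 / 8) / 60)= -92161 / 5120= -18.00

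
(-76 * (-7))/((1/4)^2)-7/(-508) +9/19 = 82162529/9652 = 8512.49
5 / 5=1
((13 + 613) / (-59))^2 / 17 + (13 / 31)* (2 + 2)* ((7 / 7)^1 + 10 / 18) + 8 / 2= 218455792 / 16510383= 13.23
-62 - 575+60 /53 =-33701 /53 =-635.87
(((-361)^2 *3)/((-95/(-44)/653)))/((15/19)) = 3744382972/25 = 149775318.88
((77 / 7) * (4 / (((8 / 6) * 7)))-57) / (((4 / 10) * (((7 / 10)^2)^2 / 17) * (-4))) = 38887500 / 16807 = 2313.77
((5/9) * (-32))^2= 25600/81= 316.05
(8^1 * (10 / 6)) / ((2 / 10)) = 200 / 3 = 66.67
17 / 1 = 17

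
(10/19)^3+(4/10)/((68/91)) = 794169/1166030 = 0.68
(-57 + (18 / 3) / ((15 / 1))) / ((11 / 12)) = -3396 / 55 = -61.75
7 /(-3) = -2.33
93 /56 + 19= 1157 /56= 20.66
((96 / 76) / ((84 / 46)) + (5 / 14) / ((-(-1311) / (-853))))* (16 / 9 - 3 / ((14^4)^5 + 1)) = 11286512983849218591315367355 / 13820824440681095230585472322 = 0.82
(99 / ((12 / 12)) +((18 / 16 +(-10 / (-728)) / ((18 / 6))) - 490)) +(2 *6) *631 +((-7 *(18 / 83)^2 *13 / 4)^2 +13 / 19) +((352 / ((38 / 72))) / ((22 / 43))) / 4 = 14789383173396385 / 1969330488216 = 7509.85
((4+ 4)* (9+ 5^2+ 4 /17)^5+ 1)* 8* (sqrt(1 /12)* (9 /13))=601532124.56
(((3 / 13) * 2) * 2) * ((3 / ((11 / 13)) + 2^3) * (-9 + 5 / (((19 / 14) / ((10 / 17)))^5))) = -47811608436414588 / 502746029191549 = -95.10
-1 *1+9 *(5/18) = 3/2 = 1.50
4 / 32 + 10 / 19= 99 / 152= 0.65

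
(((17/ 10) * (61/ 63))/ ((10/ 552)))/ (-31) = -47702/ 16275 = -2.93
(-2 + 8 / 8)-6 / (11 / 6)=-47 / 11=-4.27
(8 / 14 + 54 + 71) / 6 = 293 / 14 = 20.93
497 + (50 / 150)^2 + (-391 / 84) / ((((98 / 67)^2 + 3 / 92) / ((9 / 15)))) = 140103384457 / 282566025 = 495.83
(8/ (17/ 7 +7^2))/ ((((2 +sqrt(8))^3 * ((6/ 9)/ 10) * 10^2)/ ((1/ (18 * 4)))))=0.00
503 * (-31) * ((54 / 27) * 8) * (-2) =498976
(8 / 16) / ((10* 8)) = 1 / 160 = 0.01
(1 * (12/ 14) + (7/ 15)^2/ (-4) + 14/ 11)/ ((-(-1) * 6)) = 0.35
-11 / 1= -11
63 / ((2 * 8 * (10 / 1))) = 63 / 160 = 0.39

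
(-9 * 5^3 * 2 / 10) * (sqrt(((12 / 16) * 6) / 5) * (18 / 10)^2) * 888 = -614132.03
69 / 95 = 0.73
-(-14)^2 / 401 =-0.49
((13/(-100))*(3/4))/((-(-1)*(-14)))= 39/5600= 0.01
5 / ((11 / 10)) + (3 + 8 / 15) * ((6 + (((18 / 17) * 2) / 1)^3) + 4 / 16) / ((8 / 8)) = 195147767 / 3242580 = 60.18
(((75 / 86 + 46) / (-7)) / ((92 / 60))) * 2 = -60465 / 6923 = -8.73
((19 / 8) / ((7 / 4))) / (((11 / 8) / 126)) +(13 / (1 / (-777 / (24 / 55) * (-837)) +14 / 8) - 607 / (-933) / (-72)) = 8127423497284997 / 61672697357832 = 131.78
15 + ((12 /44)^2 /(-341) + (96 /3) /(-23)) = 13.61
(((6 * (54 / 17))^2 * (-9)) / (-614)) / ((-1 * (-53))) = 0.10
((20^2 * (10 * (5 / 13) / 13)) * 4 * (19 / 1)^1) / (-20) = -76000 / 169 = -449.70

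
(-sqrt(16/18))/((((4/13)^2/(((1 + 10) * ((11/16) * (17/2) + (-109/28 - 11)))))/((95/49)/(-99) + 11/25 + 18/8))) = 443762618897 * sqrt(2)/237081600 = 2647.08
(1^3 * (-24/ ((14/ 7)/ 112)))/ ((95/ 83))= -111552/ 95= -1174.23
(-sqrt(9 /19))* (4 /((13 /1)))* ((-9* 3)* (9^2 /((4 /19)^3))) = 2368521* sqrt(19) /208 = 49635.31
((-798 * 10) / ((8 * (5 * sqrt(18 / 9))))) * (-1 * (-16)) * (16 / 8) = -3192 * sqrt(2) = -4514.17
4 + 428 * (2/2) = 432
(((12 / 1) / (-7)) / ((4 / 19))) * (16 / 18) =-152 / 21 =-7.24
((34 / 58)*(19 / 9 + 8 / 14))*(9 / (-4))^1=-2873 / 812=-3.54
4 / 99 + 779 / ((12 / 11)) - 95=245173 / 396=619.12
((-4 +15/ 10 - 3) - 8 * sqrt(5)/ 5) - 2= -11.08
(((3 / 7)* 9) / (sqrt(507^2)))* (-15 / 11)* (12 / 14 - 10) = 0.09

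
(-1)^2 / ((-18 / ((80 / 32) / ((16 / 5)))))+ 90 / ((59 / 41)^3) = 3567730165 / 118298304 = 30.16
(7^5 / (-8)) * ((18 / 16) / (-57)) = 50421 / 1216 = 41.46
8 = 8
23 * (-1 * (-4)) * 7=644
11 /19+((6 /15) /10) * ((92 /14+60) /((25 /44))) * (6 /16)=194216 /83125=2.34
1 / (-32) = -1 / 32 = -0.03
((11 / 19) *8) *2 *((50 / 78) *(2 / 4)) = 2200 / 741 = 2.97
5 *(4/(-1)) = -20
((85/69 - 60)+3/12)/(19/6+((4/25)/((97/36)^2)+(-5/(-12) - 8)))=3799118975/285308491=13.32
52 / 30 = 26 / 15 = 1.73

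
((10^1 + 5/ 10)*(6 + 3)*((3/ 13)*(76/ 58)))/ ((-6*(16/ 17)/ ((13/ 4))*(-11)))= 61047/ 40832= 1.50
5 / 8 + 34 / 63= 587 / 504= 1.16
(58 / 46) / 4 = 29 / 92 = 0.32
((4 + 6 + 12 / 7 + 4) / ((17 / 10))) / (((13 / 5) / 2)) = 7.11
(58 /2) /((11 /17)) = 493 /11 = 44.82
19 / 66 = 0.29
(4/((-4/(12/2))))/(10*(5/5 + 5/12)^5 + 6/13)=-9704448/93037201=-0.10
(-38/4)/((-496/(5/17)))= 95/16864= 0.01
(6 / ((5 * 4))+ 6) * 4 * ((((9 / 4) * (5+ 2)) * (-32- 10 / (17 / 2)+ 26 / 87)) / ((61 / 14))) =-450325386 / 150365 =-2994.88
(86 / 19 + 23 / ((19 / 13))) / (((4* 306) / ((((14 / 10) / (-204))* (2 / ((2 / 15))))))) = -2695 / 1581408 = -0.00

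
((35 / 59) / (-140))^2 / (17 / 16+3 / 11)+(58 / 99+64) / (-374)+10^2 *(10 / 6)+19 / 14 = 35587788492617 / 212019947370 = 167.85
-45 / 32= -1.41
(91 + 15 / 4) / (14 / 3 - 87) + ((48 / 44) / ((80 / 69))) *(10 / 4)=26115 / 21736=1.20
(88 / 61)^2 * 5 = 38720 / 3721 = 10.41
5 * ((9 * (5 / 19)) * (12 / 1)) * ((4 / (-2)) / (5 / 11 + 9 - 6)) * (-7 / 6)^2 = -40425 / 361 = -111.98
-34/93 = -0.37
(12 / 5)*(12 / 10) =72 / 25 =2.88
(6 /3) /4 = 1 /2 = 0.50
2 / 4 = 1 / 2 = 0.50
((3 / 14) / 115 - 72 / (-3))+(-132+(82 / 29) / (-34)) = -85787371 / 793730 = -108.08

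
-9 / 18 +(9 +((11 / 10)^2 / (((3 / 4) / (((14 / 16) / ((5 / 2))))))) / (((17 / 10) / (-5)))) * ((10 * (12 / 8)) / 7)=1812 / 119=15.23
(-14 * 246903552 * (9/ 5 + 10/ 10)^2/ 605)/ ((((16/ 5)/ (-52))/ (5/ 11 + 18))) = 446982832977408/ 33275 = 13432992726.59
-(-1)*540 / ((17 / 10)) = 5400 / 17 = 317.65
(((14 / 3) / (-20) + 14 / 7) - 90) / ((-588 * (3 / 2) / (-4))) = -2647 / 6615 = -0.40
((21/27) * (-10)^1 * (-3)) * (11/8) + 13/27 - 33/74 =128347/3996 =32.12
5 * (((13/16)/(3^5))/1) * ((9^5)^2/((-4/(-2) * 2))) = 932678955/64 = 14573108.67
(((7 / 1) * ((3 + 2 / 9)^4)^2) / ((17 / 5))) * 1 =23925.61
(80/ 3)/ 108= 20/ 81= 0.25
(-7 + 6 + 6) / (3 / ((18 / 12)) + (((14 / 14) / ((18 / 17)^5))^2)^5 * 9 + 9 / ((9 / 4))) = 64473722508994897426019642708781535108281120479128831169396736 / 84028495157223240587373725726822440096380181941991967615271533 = 0.77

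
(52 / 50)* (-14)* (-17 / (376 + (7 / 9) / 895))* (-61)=-608100948 / 15143435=-40.16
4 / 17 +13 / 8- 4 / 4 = 117 / 136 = 0.86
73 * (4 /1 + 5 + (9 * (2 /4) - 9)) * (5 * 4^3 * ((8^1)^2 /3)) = 2242560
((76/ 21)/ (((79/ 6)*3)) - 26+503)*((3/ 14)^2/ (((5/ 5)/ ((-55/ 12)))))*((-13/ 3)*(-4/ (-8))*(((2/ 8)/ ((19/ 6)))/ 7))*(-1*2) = -565918925/ 115324832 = -4.91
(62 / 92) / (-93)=-1 / 138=-0.01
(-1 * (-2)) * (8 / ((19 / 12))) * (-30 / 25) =-1152 / 95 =-12.13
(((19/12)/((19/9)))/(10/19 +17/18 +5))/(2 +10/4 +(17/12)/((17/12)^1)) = 513/24343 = 0.02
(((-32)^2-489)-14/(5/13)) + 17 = 2578/5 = 515.60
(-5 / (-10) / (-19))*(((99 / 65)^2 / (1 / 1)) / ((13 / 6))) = -0.03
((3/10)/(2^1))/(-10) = -3/200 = -0.02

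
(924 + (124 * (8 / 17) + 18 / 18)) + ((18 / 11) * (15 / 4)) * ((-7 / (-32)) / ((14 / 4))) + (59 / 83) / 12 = 1465871335 / 1490016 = 983.80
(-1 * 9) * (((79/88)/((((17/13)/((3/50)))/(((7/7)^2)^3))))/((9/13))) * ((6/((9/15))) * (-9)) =360477/7480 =48.19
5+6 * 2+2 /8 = 69 /4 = 17.25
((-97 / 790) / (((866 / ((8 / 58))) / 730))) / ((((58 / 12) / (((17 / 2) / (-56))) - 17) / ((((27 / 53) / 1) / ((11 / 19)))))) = 370520406 / 1440639332759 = 0.00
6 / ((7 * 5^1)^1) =0.17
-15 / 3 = -5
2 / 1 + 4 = 6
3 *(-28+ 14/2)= -63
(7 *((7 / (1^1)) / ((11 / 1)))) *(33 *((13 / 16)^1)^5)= 54580071 / 1048576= 52.05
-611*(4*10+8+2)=-30550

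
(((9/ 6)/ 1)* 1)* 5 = 15/ 2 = 7.50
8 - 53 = -45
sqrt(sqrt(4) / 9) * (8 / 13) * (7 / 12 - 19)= -34 * sqrt(2) / 9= -5.34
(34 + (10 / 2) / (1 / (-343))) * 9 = -15129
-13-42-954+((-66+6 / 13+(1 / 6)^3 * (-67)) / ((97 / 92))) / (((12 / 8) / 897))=-100456258 / 2619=-38356.72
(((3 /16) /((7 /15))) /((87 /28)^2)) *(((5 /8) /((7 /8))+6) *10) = 2350 /841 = 2.79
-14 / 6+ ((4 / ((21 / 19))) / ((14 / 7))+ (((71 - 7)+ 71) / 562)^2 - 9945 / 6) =-1657.97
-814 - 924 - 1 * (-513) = -1225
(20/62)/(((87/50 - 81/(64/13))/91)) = -208000/104253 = -2.00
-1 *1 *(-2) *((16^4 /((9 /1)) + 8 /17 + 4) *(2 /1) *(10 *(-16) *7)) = -4994286080 /153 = -32642392.68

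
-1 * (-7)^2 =-49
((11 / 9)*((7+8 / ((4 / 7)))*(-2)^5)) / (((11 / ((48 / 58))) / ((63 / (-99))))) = 12544 / 319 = 39.32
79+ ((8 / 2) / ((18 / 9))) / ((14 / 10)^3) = 27347 / 343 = 79.73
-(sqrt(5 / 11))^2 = -5 / 11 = -0.45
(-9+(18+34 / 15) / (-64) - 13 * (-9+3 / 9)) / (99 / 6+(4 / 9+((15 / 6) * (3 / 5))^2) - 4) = 18603 / 2735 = 6.80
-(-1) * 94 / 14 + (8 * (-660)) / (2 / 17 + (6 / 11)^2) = -5427613 / 427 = -12711.04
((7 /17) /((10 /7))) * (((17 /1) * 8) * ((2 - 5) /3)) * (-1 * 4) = 784 /5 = 156.80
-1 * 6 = -6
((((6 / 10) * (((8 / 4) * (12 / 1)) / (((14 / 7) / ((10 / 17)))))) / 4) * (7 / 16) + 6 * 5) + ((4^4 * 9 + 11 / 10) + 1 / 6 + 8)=4781209 / 2040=2343.73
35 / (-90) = -7 / 18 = -0.39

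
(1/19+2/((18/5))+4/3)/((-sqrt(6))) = -166 * sqrt(6)/513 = -0.79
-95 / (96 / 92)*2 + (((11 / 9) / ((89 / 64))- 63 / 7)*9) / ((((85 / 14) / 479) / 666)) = -69729557857 / 18156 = -3840579.30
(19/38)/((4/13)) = 13/8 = 1.62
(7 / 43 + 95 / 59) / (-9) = -4498 / 22833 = -0.20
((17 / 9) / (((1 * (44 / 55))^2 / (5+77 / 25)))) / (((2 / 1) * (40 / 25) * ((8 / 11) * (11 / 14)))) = 13.04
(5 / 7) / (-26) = -5 / 182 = -0.03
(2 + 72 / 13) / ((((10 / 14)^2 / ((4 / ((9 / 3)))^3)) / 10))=614656 / 1755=350.23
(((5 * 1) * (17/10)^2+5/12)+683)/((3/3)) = 10468/15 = 697.87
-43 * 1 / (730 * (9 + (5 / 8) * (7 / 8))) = -1376 / 223015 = -0.01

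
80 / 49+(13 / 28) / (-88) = 28069 / 17248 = 1.63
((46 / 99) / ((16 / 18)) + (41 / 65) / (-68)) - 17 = -200394 / 12155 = -16.49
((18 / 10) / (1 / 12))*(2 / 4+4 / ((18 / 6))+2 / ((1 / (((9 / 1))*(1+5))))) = 11862 / 5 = 2372.40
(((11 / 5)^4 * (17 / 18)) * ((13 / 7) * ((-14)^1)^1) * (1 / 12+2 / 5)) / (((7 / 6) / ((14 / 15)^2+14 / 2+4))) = -250631065399 / 88593750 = -2828.99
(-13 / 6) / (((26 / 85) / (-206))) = 8755 / 6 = 1459.17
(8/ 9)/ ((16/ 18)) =1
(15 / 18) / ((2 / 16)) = 20 / 3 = 6.67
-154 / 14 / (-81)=11 / 81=0.14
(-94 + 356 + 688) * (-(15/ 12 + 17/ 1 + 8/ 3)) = -119225/ 6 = -19870.83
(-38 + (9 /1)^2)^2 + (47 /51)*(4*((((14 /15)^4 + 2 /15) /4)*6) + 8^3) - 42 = 1965474979 /860625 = 2283.78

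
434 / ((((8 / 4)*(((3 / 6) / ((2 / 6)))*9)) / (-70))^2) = 2126600 / 729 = 2917.15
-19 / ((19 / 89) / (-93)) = 8277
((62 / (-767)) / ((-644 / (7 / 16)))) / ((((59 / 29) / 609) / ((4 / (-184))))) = -547491 / 1532085568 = -0.00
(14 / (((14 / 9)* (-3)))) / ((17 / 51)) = -9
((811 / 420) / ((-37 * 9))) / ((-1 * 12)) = 811 / 1678320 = 0.00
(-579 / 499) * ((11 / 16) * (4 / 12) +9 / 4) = -22967 / 7984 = -2.88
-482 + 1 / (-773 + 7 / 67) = -24959955 / 51784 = -482.00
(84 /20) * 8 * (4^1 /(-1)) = -134.40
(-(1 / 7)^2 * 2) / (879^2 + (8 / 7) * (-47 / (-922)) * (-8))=-922 / 17453177021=-0.00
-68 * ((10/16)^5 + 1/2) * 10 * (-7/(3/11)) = 42562135/4096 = 10391.15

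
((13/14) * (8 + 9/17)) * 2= 1885/119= 15.84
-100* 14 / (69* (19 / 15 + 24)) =-7000 / 8717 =-0.80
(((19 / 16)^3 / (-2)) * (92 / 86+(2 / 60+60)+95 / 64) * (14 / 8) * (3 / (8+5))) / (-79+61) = 124046914943 / 105507717120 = 1.18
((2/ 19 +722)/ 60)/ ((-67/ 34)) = -23324/ 3819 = -6.11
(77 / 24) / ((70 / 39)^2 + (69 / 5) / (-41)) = 8002995 / 7196408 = 1.11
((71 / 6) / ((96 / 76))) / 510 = 1349 / 73440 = 0.02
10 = 10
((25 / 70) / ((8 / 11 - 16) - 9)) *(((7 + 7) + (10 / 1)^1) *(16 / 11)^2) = -5120 / 6853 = -0.75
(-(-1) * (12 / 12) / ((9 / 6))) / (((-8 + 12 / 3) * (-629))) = 1 / 3774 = 0.00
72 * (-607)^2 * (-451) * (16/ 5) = -191428414848/ 5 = -38285682969.60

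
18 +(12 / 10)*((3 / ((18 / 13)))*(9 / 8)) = 837 / 40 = 20.92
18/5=3.60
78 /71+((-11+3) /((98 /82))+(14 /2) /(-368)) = -7187841 /1280272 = -5.61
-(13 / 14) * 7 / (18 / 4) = -13 / 9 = -1.44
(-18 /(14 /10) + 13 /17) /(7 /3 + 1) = -4317 /1190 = -3.63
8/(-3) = -8/3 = -2.67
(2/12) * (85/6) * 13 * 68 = 18785/9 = 2087.22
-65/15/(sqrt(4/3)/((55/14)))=-715 * sqrt(3)/84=-14.74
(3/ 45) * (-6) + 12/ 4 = 13/ 5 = 2.60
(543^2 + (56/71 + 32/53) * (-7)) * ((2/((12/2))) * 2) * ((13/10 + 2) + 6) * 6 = 10968020.19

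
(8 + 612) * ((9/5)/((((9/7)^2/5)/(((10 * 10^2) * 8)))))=243040000/9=27004444.44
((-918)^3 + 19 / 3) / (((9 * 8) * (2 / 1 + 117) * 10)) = -2320861877 / 257040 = -9029.19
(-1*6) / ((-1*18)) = 1 / 3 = 0.33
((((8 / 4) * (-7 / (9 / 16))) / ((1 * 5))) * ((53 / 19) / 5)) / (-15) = 0.19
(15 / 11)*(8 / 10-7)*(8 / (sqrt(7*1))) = -744*sqrt(7) / 77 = -25.56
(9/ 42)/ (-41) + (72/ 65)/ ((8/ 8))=41133/ 37310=1.10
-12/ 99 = -4/ 33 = -0.12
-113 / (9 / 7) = -791 / 9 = -87.89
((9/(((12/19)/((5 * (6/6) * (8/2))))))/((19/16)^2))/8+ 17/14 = 7043/266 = 26.48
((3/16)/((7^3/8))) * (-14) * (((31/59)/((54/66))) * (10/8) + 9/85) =-164041/2948820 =-0.06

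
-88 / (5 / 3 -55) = 33 / 20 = 1.65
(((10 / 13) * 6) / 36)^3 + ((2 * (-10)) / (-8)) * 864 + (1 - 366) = 1795.00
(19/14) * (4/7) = 38/49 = 0.78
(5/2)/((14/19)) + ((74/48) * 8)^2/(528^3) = 31463571823/9273470976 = 3.39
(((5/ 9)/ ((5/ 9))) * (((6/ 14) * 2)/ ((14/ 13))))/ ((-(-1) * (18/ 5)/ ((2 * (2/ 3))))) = 130/ 441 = 0.29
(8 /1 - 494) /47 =-486 /47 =-10.34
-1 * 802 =-802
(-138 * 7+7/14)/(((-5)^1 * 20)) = 1931/200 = 9.66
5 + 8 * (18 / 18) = 13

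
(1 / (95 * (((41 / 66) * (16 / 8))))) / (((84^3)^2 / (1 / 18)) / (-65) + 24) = -143 / 1641966999368104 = -0.00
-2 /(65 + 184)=-2 /249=-0.01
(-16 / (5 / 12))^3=-56623.10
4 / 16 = 1 / 4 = 0.25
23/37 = 0.62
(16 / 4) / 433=4 / 433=0.01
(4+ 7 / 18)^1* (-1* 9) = -79 / 2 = -39.50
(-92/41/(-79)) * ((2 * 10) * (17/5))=6256/3239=1.93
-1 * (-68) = 68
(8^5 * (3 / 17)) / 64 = 1536 / 17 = 90.35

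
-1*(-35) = 35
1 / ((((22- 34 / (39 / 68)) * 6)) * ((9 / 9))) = -13 / 2908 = -0.00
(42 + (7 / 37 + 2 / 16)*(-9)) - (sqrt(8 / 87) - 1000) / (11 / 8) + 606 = 4468681 / 3256 - 16*sqrt(174) / 957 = 1372.22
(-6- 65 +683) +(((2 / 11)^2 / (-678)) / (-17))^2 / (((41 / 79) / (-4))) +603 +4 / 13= 314978880873890279 / 259176242253357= 1215.31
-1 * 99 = -99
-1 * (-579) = 579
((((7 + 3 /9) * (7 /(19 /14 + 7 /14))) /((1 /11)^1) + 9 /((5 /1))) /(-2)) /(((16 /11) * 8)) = -656051 /49920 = -13.14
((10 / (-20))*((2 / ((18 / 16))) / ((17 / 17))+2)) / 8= -17 / 72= -0.24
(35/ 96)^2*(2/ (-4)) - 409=-7539913/ 18432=-409.07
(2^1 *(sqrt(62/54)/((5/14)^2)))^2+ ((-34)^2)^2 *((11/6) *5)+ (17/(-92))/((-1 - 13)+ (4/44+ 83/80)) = 53854702818254764/4396291875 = 12250028.97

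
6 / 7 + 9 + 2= 83 / 7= 11.86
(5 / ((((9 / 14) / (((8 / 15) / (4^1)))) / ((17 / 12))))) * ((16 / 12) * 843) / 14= 9554 / 81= 117.95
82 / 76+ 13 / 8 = 411 / 152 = 2.70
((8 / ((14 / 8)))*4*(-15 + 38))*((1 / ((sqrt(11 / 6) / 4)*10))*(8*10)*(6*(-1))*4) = -238550.47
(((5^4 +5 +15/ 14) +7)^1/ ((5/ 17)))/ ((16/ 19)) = 2885359/ 1120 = 2576.21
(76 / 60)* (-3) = -19 / 5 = -3.80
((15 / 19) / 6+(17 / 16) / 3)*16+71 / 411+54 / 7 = 285322 / 18221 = 15.66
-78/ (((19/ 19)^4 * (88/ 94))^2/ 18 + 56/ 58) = -1729647/ 22490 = -76.91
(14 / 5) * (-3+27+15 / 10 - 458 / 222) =65.62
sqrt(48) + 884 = 4 * sqrt(3) + 884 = 890.93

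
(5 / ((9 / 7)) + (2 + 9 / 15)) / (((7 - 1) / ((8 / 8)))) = 146 / 135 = 1.08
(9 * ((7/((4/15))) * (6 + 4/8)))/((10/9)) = 22113/16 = 1382.06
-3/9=-1/3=-0.33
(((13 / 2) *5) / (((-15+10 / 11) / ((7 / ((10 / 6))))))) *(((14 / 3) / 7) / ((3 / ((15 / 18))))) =-1001 / 558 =-1.79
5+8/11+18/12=159/22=7.23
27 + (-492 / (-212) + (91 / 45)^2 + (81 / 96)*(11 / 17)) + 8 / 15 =2013658277 / 58384800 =34.49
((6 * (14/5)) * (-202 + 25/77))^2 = 34725577104/3025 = 11479529.62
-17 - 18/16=-145/8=-18.12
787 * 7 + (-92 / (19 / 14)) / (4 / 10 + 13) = 7006517 / 1273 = 5503.94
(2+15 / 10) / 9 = 7 / 18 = 0.39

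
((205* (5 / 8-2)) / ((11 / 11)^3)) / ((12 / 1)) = -2255 / 96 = -23.49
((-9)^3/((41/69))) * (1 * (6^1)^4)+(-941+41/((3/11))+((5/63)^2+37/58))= -1590792.36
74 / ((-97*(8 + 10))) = -37 / 873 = -0.04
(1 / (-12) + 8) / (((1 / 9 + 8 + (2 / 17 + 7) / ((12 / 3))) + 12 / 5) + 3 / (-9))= 24225 / 36589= 0.66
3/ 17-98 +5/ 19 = -31512/ 323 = -97.56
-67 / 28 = -2.39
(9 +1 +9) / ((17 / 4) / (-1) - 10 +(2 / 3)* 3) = -76 / 49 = -1.55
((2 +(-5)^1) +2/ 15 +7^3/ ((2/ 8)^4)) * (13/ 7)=17122001/ 105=163066.68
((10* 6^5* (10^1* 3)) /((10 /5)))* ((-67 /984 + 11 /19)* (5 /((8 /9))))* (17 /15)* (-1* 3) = -8877415725 /779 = -11395912.36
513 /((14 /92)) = 23598 /7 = 3371.14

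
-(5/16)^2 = -25/256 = -0.10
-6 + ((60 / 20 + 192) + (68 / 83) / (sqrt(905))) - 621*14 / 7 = -1053 + 68*sqrt(905) / 75115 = -1052.97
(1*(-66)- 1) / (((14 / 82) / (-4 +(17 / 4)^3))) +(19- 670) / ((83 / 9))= -1064425489 / 37184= -28625.90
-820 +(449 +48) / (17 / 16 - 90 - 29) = -1555292 / 1887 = -824.21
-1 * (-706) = 706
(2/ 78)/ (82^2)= 1/ 262236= 0.00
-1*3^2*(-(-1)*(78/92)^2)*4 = -13689/529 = -25.88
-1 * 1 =-1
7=7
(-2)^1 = -2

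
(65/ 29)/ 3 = 65/ 87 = 0.75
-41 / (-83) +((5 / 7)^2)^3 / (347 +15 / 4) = 6772710927 / 13700108401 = 0.49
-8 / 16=-1 / 2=-0.50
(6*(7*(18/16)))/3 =63/4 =15.75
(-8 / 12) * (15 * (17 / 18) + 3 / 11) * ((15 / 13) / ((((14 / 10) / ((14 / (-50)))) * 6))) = 953 / 2574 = 0.37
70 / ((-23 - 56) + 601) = 35 / 261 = 0.13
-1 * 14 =-14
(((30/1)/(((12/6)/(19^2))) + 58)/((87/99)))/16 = 180609/464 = 389.24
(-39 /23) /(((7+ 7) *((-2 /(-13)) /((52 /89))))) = -6591 /14329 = -0.46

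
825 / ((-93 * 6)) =-275 / 186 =-1.48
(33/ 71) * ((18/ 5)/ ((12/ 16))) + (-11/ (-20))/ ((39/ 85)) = 189937/ 55380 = 3.43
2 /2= 1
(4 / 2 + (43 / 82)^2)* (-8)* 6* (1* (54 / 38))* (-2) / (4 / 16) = 39649824 / 31939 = 1241.42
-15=-15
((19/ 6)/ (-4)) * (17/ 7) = -323/ 168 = -1.92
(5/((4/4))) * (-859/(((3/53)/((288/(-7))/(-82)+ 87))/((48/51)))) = -30488521360/4879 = -6248928.34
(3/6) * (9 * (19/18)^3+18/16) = 1897/324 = 5.85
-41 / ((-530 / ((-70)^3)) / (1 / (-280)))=10045 / 106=94.76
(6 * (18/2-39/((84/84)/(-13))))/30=516/5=103.20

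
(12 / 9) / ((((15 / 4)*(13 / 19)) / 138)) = 71.71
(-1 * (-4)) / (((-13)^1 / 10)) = -40 / 13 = -3.08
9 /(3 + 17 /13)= 117 /56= 2.09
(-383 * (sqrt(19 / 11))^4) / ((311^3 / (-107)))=14794141 / 3639707951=0.00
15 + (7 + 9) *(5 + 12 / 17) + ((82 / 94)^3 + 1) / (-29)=5437700021 / 51184739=106.24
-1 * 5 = -5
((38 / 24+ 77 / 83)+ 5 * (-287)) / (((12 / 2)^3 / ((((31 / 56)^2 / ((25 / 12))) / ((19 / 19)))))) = -1371115399 / 1405555200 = -0.98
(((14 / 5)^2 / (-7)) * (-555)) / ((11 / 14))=43512 / 55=791.13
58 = 58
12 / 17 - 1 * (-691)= 11759 / 17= 691.71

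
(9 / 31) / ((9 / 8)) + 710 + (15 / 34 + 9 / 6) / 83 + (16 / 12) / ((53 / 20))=4943378219 / 6954819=710.78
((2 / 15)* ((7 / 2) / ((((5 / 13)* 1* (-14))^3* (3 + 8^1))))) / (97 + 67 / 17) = -2873 / 1067220000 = -0.00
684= 684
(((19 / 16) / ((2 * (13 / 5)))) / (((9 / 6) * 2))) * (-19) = -1805 / 1248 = -1.45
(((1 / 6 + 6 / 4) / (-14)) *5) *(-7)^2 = -175 / 6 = -29.17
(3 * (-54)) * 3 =-486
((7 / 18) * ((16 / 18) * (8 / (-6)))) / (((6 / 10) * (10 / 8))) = -448 / 729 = -0.61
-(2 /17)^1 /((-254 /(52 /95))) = 52 /205105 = 0.00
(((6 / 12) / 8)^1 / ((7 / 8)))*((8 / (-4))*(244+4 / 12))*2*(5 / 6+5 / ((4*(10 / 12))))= -1466 / 9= -162.89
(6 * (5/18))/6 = 5/18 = 0.28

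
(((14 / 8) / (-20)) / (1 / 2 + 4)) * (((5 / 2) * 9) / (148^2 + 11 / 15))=-105 / 5257136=-0.00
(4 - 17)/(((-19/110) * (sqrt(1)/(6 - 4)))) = 2860/19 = 150.53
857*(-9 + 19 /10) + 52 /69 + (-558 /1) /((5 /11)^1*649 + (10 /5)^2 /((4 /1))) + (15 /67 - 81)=-21096088039 /3421020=-6166.61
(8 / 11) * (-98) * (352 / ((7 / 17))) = -60928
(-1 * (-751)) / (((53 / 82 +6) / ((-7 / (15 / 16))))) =-6897184 / 8175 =-843.69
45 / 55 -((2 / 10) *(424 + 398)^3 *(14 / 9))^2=-8210973355956290079 / 275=-29858084930750145.74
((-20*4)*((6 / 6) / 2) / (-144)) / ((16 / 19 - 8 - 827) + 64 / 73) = -6935 / 20803698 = -0.00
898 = 898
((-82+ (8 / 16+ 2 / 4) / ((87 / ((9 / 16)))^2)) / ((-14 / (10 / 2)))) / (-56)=-88271315 / 168792064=-0.52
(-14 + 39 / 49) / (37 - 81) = 647 / 2156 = 0.30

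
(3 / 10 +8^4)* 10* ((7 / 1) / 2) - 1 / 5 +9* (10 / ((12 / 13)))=717339 / 5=143467.80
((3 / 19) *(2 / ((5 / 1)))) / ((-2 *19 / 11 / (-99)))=3267 / 1805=1.81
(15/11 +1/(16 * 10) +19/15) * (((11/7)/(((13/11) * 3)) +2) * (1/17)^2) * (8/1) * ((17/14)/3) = 9285307/128648520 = 0.07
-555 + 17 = -538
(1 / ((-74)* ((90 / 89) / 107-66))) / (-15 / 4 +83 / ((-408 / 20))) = -161891 / 6181113070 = -0.00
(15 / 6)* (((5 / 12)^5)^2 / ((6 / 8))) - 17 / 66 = -262611688577 / 1021636509696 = -0.26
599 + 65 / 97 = 58168 / 97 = 599.67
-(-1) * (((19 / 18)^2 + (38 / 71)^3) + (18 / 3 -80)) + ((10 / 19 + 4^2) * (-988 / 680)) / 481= -72.78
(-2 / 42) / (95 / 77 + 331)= -11 / 76746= -0.00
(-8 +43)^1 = 35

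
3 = 3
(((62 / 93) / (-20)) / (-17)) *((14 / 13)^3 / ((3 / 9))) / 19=1372 / 3548155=0.00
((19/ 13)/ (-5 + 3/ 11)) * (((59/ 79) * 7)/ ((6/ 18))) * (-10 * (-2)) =-1294755/ 13351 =-96.98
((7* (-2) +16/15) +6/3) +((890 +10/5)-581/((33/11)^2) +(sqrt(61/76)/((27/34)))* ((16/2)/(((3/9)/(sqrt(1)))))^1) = 136* sqrt(1159)/171 +36743/45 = 843.59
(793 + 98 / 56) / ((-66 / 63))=-758.62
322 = 322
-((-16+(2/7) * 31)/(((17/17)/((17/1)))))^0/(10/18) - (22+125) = -744/5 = -148.80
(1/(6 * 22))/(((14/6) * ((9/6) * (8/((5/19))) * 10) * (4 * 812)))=1/456175104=0.00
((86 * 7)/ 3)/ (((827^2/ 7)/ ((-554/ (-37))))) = 2334556/ 75916119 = 0.03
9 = 9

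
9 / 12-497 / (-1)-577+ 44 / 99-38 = -4205 / 36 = -116.81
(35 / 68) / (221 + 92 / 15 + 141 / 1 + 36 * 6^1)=525 / 595816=0.00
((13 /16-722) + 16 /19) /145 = -4.97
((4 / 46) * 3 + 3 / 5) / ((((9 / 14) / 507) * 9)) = 26026 / 345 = 75.44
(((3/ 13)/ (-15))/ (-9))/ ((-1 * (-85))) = 0.00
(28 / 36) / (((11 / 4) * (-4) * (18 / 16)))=-56 / 891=-0.06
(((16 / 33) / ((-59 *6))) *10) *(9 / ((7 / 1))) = -80 / 4543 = -0.02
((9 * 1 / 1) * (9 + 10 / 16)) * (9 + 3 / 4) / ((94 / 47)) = 27027 / 64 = 422.30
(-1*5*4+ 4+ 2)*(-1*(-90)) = -1260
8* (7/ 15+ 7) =59.73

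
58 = 58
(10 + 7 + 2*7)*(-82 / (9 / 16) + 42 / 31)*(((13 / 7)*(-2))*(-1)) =-1047644 / 63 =-16629.27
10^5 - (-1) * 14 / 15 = 1500014 / 15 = 100000.93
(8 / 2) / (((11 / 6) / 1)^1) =24 / 11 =2.18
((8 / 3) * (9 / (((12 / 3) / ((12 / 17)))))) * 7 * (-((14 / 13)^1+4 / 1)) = -33264 / 221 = -150.52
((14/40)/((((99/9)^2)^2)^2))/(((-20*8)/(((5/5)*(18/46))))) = -63/15776813641600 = -0.00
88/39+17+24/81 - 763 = -260950/351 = -743.45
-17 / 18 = -0.94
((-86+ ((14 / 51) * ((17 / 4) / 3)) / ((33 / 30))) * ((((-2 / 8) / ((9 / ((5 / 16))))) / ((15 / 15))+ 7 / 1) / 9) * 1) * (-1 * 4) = 34144933 / 128304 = 266.13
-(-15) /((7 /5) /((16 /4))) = 300 /7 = 42.86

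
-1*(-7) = 7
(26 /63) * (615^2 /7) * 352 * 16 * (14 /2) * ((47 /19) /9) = 289228825600 /1197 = 241628091.56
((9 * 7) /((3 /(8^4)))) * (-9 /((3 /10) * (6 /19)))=-8171520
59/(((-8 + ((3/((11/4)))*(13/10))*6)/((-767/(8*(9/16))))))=-19753.29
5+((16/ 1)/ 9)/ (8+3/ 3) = 421/ 81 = 5.20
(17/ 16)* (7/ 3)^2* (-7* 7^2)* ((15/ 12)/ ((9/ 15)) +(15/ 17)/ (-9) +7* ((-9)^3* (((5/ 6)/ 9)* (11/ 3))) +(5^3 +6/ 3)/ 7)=1957028689/ 576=3397619.25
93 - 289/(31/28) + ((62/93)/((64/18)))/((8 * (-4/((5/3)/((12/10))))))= -16002823/95232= -168.04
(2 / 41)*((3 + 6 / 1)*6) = 108 / 41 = 2.63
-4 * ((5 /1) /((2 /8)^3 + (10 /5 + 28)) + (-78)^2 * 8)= -373996928 /1921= -194688.67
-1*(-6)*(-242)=-1452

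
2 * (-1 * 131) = -262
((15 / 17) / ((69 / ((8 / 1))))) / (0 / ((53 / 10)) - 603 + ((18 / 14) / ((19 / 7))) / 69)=-190 / 1119909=-0.00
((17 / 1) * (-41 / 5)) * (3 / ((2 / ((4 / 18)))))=-697 / 15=-46.47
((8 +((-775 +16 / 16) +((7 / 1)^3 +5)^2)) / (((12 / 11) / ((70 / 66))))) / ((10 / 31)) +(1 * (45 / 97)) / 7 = 8865482587 / 24444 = 362685.43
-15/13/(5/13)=-3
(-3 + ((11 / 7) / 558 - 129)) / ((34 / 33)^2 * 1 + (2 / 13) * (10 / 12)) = -811008913 / 7309862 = -110.95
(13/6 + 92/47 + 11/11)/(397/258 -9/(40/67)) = -1242700/3282809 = -0.38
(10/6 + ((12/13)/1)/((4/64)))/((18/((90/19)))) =3205/741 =4.33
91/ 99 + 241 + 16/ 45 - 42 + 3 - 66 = 67951/ 495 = 137.27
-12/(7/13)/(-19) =156/133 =1.17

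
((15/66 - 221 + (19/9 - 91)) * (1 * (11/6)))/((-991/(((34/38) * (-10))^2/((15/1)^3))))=932603/68631705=0.01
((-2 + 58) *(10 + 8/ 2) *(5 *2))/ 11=7840/ 11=712.73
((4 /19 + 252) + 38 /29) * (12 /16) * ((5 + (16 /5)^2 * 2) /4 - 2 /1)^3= 184067571309 /11600000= 15867.89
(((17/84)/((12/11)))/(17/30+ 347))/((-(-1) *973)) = 935/1704439128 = 0.00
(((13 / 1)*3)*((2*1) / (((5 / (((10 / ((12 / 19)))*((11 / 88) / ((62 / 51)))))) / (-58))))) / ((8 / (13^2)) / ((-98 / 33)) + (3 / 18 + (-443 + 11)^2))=-9075470859 / 1149803336572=-0.01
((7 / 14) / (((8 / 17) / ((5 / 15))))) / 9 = 17 / 432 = 0.04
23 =23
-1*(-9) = 9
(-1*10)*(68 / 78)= -340 / 39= -8.72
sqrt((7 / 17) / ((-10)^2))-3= -3 +sqrt(119) / 170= -2.94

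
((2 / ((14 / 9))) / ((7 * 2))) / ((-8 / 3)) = -27 / 784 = -0.03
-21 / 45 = -7 / 15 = -0.47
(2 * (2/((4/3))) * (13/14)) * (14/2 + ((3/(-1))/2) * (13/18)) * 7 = 923/8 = 115.38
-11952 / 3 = -3984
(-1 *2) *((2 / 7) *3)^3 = -432 / 343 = -1.26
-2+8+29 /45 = 299 /45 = 6.64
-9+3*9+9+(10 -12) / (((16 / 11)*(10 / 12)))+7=647 / 20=32.35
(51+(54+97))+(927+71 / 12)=13619 / 12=1134.92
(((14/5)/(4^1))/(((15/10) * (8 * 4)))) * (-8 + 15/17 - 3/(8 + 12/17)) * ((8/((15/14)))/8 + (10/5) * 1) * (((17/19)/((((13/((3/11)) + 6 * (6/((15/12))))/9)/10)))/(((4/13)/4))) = -56381325/12901456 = -4.37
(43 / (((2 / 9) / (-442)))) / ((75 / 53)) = -1510977 / 25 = -60439.08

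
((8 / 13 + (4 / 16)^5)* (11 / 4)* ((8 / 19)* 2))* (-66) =-2978415 / 31616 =-94.21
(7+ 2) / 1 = 9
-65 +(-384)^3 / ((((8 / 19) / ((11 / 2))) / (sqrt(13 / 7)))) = -739639296 * sqrt(91) / 7 -65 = -1007958521.23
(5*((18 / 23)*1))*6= 540 / 23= 23.48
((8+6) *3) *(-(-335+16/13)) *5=911190/13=70091.54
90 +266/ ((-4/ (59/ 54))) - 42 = -2663/ 108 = -24.66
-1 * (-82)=82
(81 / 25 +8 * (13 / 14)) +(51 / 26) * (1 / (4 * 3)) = 197143 / 18200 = 10.83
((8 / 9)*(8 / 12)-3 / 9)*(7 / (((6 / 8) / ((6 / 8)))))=49 / 27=1.81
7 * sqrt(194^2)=1358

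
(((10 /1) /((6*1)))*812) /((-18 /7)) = -14210 /27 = -526.30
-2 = -2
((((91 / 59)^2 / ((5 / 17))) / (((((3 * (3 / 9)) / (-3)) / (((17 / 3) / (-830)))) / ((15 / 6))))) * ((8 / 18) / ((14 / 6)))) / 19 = 341887 / 82343055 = 0.00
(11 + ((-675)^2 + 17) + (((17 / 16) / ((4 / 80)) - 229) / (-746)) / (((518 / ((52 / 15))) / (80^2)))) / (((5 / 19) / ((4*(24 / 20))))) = 20073312291096 / 2415175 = 8311328.29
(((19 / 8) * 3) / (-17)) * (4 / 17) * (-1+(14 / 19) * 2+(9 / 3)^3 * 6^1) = -16.02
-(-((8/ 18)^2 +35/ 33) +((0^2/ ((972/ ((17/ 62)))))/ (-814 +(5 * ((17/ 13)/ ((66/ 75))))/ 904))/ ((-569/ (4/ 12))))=1121/ 891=1.26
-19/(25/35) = -133/5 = -26.60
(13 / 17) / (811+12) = 13 / 13991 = 0.00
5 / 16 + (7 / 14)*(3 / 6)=9 / 16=0.56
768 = 768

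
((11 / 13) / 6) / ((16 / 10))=55 / 624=0.09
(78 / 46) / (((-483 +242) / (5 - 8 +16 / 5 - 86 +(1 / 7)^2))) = 819624 / 1358035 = 0.60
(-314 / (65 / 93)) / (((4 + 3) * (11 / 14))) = -58404 / 715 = -81.68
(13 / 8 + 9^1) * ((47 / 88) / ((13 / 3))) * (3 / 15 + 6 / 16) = 0.75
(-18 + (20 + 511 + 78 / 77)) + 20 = 41119 / 77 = 534.01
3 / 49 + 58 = 2845 / 49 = 58.06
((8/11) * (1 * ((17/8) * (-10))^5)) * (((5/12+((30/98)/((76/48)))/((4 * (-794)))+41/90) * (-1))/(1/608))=51491335070245625/30813552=1671061326.21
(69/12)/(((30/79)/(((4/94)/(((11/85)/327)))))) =3366901/2068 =1628.10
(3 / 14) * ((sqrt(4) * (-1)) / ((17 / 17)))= -3 / 7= -0.43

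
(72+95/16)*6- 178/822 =1536839/3288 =467.41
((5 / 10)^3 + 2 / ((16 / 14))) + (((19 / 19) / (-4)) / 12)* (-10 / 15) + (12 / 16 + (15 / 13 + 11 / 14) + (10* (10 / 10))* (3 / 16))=42283 / 6552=6.45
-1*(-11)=11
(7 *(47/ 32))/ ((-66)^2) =329/ 139392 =0.00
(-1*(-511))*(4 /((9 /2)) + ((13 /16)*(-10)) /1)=-266231 /72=-3697.65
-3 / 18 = -1 / 6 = -0.17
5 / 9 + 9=86 / 9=9.56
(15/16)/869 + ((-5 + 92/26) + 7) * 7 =38.77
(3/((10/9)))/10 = 0.27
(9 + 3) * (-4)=-48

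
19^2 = 361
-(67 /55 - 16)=813 /55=14.78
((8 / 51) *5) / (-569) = -40 / 29019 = -0.00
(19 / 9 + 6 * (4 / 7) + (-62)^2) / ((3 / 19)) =4607899 / 189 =24380.42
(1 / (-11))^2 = 0.01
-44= -44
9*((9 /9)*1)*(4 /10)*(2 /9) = 4 /5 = 0.80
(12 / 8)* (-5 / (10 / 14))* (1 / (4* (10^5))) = -21 / 800000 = -0.00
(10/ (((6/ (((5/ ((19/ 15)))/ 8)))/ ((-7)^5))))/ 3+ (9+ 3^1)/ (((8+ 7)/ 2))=-10500727/ 2280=-4605.58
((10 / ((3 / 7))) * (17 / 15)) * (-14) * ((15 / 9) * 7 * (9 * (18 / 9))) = -233240 / 3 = -77746.67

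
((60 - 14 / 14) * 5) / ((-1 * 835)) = -59 / 167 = -0.35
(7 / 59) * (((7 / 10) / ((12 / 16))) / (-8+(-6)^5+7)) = -0.00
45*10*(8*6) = 21600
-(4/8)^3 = -1/8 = -0.12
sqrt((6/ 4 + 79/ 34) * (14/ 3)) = sqrt(46410)/ 51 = 4.22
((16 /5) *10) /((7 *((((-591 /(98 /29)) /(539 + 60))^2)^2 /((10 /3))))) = 542829611649025756160 /258858940828179123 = 2097.01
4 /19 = 0.21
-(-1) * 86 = 86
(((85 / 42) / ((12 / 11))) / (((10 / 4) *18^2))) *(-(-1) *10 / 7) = 935 / 285768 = 0.00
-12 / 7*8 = -96 / 7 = -13.71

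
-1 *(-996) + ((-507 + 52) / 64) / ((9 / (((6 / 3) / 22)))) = 6310201 / 6336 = 995.93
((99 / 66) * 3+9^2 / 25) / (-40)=-0.19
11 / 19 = 0.58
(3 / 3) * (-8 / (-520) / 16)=1 / 1040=0.00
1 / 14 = 0.07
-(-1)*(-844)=-844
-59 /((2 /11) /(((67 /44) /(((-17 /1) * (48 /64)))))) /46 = 3953 /4692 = 0.84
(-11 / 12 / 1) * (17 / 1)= -187 / 12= -15.58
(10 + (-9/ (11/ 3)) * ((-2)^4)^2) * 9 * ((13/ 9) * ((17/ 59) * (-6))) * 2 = 18038904/ 649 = 27794.92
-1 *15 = -15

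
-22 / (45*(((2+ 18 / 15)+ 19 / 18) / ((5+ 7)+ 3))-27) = 660 / 427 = 1.55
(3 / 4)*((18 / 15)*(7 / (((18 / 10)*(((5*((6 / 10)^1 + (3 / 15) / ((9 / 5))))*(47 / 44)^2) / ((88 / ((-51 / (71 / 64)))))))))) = -1984521 / 1201696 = -1.65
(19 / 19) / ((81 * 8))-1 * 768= -497663 / 648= -768.00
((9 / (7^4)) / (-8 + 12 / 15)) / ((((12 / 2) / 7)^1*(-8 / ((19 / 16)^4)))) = 651605 / 4315938816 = 0.00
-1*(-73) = 73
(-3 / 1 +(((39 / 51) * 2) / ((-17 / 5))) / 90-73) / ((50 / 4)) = -395378 / 65025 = -6.08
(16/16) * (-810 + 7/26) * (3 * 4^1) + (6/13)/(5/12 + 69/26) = -60505386/6227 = -9716.62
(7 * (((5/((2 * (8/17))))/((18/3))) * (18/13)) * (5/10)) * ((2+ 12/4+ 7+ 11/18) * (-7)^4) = 324291065/2496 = 129924.30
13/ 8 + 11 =101/ 8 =12.62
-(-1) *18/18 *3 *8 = 24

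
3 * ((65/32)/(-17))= -195/544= -0.36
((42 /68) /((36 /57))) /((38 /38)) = 133 /136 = 0.98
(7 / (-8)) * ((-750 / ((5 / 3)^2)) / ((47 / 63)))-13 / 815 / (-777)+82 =398.68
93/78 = 31/26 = 1.19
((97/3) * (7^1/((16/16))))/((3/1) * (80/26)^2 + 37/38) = 4360538/565959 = 7.70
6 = 6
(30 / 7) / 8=0.54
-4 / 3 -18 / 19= -2.28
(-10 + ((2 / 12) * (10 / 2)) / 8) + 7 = -139 / 48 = -2.90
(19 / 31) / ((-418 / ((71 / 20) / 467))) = -71 / 6369880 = -0.00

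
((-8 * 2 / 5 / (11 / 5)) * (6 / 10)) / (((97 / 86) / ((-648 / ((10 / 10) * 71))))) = 2674944 / 378785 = 7.06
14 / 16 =7 / 8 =0.88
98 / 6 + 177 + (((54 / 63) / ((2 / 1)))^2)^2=1392823 / 7203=193.37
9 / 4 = 2.25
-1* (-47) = 47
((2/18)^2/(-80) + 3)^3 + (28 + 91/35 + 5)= 62.60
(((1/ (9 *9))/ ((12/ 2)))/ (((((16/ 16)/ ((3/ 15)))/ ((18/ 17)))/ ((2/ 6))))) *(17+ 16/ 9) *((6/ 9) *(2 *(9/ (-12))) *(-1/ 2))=169/ 123930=0.00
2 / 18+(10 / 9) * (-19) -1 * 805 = -826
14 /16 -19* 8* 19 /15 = -22999 /120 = -191.66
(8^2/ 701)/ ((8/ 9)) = 72/ 701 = 0.10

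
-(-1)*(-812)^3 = -535387328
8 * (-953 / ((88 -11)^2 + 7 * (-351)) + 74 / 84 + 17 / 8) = 28451 / 1302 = 21.85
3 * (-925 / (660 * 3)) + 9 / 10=-0.50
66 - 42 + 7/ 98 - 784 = -10639/ 14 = -759.93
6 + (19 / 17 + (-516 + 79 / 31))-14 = -274216 / 527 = -520.33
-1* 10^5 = -100000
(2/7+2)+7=65/7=9.29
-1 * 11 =-11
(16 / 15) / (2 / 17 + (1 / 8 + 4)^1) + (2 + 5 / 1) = 62761 / 8655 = 7.25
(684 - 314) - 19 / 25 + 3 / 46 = 424701 / 1150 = 369.31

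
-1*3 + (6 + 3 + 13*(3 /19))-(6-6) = 8.05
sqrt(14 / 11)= sqrt(154) / 11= 1.13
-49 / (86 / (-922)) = 22589 / 43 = 525.33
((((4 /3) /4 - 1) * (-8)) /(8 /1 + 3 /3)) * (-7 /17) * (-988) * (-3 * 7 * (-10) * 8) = 405015.42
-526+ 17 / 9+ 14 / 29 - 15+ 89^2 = 1926799 / 261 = 7382.37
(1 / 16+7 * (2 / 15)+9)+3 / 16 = 611 / 60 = 10.18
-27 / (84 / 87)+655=17557 / 28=627.04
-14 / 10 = -1.40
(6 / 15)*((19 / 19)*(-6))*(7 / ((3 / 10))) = -56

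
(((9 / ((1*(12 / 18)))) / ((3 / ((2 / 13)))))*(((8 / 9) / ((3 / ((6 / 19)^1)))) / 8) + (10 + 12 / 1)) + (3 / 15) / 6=163327 / 7410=22.04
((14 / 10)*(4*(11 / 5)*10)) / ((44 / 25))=70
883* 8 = 7064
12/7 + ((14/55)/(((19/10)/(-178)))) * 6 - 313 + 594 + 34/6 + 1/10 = 6381589/43890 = 145.40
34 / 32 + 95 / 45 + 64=67.17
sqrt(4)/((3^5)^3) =0.00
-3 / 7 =-0.43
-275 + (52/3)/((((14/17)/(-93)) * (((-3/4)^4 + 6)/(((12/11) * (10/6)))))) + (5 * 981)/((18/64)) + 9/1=2068163326/124509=16610.55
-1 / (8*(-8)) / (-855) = -1 / 54720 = -0.00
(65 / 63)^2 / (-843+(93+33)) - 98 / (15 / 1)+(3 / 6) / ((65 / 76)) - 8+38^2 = 1430.05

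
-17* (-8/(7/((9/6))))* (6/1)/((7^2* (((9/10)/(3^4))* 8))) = 13770/343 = 40.15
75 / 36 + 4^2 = 217 / 12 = 18.08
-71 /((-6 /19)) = 1349 /6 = 224.83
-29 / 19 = -1.53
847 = 847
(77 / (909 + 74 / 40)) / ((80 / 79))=6083 / 72868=0.08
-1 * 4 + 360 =356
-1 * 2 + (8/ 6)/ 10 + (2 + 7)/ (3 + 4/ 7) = 0.65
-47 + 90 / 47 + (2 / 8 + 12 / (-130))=-549013 / 12220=-44.93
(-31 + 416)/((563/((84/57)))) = 10780/10697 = 1.01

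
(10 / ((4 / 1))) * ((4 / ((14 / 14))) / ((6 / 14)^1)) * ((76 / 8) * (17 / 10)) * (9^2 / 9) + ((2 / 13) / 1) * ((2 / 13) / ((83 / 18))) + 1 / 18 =428160796 / 126243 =3391.56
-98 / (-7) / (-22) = -7 / 11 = -0.64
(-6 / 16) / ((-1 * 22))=3 / 176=0.02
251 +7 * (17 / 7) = 268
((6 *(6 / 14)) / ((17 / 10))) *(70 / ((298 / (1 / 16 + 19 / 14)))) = 35775 / 70924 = 0.50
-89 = -89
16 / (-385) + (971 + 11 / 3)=1125692 / 1155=974.63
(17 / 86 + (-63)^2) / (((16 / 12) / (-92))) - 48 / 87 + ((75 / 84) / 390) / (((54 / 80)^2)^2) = -273875.18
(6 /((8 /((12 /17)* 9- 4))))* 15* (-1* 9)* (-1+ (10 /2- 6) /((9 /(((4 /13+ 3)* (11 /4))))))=211725 /442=479.02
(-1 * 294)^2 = 86436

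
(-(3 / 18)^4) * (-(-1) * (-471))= 157 / 432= 0.36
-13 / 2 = -6.50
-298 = -298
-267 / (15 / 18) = -1602 / 5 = -320.40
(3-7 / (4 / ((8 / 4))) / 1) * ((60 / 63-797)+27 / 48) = 267283 / 672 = 397.74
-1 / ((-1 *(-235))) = -1 / 235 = -0.00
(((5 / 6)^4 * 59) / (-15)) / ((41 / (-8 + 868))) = -1585625 / 39852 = -39.79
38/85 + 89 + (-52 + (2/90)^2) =1289132/34425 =37.45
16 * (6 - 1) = 80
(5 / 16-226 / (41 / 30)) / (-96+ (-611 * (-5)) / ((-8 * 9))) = 974475 / 817294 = 1.19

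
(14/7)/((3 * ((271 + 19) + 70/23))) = 23/10110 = 0.00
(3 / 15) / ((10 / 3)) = 0.06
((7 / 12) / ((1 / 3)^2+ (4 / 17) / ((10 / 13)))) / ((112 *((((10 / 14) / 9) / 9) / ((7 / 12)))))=67473 / 81664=0.83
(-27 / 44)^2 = 729 / 1936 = 0.38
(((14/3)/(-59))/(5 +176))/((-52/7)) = 49/832962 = 0.00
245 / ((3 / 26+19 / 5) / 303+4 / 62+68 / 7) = 2094169350 / 83696033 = 25.02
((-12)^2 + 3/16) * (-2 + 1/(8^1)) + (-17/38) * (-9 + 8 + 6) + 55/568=-47051665/172672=-272.49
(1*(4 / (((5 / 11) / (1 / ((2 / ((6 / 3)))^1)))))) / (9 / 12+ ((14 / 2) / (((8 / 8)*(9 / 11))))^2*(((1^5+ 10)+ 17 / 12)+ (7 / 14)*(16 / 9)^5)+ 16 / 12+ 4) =420901272 / 74846938325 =0.01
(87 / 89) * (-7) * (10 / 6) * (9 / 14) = -1305 / 178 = -7.33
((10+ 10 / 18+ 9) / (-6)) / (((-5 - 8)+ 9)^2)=-11 / 54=-0.20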